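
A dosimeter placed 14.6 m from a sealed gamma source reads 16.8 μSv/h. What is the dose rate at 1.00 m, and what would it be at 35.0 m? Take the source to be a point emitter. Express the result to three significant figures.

3580 μSv/h; 2.92 μSv/h

Using I₁d₁² = I₂d₂²,
At 1.00 m: (14.6/1.00)² = 213.2, so 16.8 × 213.2 = 3582 μSv/h
At 35.0 m: 3582 × (1.00/35.0)² = 3582 × 0.0008163 = 2.924 μSv/h.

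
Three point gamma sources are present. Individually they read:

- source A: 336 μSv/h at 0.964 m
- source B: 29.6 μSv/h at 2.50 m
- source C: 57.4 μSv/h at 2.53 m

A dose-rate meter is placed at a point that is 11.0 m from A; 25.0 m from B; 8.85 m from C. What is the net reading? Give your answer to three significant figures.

By superposition, sum each source's inverse-square contribution:
A: 336 × (0.964/11.0)² = 2.581 μSv/h
B: 29.6 × (2.50/25.0)² = 0.2960 μSv/h
C: 57.4 × (2.53/8.85)² = 4.691 μSv/h
Total = 2.581 + 0.2960 + 4.691 = 7.568 μSv/h.

7.57 μSv/h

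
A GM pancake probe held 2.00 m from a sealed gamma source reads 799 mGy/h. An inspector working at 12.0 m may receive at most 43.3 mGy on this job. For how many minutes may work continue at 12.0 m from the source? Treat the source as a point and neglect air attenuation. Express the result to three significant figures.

Using I₁d₁² = I₂d₂², rate at 12.0 m:
(2.00/12.0)² = 0.02778, so 799 × 0.02778 = 22.20 mGy/h.
Stay time = 43.3 mGy ÷ 22.20 mGy/h = 1.950 h = 117.0 min.

117 min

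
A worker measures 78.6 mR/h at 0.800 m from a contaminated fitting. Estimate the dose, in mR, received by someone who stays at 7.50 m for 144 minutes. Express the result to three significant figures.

Intensity scales as (d₁/d₂)², so rate at 7.50 m:
(0.800/7.50)² = 0.01138, so 78.6 × 0.01138 = 0.8945 mR/h.
Dose = rate × time = 0.8945 mR/h × 2.400 h = 2.147 mR.

2.15 mR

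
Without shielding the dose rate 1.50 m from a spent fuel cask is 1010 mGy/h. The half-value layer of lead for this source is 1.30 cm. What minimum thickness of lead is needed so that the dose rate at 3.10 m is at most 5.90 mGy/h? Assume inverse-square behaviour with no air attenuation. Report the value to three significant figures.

At 3.10 m, distance alone gives 1010 × (1.50/3.10)² = 1010 × 0.2341 = 236.4 mGy/h.
Further attenuation needed: 236.4/5.90 = 40.07.
n = log₂(40.07) = 5.324 half-value layers.
Thickness = 5.324 × 1.30 cm = 6.921 cm.

6.92 cm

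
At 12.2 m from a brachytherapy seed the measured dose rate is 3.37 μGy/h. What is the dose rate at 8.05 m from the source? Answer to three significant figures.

By the inverse-square law, scaling from 12.2 m to 8.05 m:
3.37 × (12.2/8.05)² = 3.37 × 2.297 = 7.741 μGy/h.

7.74 μGy/h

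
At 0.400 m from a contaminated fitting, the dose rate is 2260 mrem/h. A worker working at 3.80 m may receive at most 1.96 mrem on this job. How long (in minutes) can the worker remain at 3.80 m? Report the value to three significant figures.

4.70 min

By the inverse-square law, rate at 3.80 m:
2260 × (0.400/3.80)² = 2260 × 0.01108 = 25.04 mrem/h.
Stay time = 1.96 mrem ÷ 25.04 mrem/h = 0.07827 h = 4.696 min.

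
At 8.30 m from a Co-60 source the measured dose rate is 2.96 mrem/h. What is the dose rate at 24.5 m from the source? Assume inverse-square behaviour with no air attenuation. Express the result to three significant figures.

0.340 mrem/h

By the inverse-square law, scaling from 8.30 m to 24.5 m:
2.96 × (8.30/24.5)² = 2.96 × 0.1148 = 0.3398 mrem/h.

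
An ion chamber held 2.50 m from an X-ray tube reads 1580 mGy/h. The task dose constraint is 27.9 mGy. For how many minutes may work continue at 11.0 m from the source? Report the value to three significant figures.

20.5 min

Applying the 1/r² law, rate at 11.0 m:
1580 × (2.50/11.0)² = 1580 × 0.05165 = 81.61 mGy/h.
Stay time = 27.9 mGy ÷ 81.61 mGy/h = 0.3419 h = 20.51 min.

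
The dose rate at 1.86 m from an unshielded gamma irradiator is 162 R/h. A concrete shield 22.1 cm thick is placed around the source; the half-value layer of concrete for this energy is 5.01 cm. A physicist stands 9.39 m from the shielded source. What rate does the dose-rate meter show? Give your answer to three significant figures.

Distance alone: (1.86/9.39)² = 0.03924, so 162 × 0.03924 = 6.357 R/h.
Shield: 22.1/5.01 = 4.411 half-value layers → attenuation 2^(−4.411) = 0.04701.
Combined: 6.357 × 0.04701 = 0.2988 R/h.

0.299 R/h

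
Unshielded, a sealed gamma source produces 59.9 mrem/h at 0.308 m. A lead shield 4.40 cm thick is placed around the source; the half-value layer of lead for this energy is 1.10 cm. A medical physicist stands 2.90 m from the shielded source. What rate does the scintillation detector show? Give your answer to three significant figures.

Distance alone: 59.9 × (0.308/2.90)² = 59.9 × 0.01128 = 0.6757 mrem/h.
Shield: 4.40/1.10 = 4.000 half-value layers → attenuation 2^(−4.000) = 0.06250.
Combined: 0.6757 × 0.06250 = 0.04223 mrem/h.

0.0422 mrem/h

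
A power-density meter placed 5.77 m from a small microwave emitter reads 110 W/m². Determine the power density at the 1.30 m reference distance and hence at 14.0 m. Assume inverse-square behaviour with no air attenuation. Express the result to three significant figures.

2170 W/m²; 18.7 W/m²

Since intensity falls as 1/r²,
At 1.30 m: 110 × (5.77/1.30)² = 110 × 19.70 = 2167 W/m²
At 14.0 m: (1.30/14.0)² = 0.008622, so 2167 × 0.008622 = 18.68 W/m².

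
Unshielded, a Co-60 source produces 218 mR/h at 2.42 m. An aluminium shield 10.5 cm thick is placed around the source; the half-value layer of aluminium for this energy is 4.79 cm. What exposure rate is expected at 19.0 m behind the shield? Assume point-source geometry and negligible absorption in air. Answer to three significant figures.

0.774 mR/h

Distance alone: (2.42/19.0)² = 0.01622, so 218 × 0.01622 = 3.536 mR/h.
Shield: 10.5/4.79 = 2.192 half-value layers → attenuation 2^(−2.192) = 0.2188.
Combined: 3.536 × 0.2188 = 0.7737 mR/h.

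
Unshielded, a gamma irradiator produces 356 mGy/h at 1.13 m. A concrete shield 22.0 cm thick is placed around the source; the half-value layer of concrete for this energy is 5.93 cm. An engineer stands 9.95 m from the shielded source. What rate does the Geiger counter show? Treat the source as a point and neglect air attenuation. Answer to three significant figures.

0.351 mGy/h

Distance alone: (1.13/9.95)² = 0.01290, so 356 × 0.01290 = 4.592 mGy/h.
Shield: 22.0/5.93 = 3.710 half-value layers → attenuation 2^(−3.710) = 0.07642.
Combined: 4.592 × 0.07642 = 0.3509 mGy/h.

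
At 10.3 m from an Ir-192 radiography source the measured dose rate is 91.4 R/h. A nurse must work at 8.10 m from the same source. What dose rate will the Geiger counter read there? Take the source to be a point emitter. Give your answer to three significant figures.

Since intensity falls as 1/r², scaling from 10.3 m to 8.10 m:
(10.3/8.10)² = 1.617, so 91.4 × 1.617 = 147.8 R/h.

148 R/h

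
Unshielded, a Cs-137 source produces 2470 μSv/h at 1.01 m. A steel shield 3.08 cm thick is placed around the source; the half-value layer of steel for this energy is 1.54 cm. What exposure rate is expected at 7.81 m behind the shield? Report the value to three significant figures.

10.3 μSv/h

Distance alone: 2470 × (1.01/7.81)² = 2470 × 0.01672 = 41.30 μSv/h.
Shield: 3.08/1.54 = 2.000 half-value layers → attenuation 2^(−2.000) = 0.2500.
Combined: 41.30 × 0.2500 = 10.32 μSv/h.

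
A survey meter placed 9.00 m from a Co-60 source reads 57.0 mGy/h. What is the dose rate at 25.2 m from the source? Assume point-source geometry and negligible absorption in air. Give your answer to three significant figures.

7.27 mGy/h

Applying the 1/r² law, scaling from 9.00 m to 25.2 m:
(9.00/25.2)² = 0.1276, so 57.0 × 0.1276 = 7.273 mGy/h.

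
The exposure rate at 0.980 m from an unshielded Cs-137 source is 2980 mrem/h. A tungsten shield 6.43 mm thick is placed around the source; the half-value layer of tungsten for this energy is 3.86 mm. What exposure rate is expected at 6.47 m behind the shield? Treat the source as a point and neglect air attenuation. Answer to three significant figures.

Distance alone: (0.980/6.47)² = 0.02294, so 2980 × 0.02294 = 68.36 mrem/h.
Shield: 6.43/3.86 = 1.666 half-value layers → attenuation 2^(−1.666) = 0.3151.
Combined: 68.36 × 0.3151 = 21.54 mrem/h.

21.5 mrem/h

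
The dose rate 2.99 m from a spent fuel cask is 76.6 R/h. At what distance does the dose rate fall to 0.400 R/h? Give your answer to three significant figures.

Applying the 1/r² law, d₂ = d₁·√(I₁/I₂).
I₁/I₂ = 76.6/0.400 = 191.5, so d₂ = 2.99 × √191.5 = 41.38 m.

41.4 m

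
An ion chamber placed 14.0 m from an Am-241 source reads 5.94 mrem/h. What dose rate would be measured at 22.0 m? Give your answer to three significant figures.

2.41 mrem/h

Using I₁d₁² = I₂d₂², scaling from 14.0 m to 22.0 m:
5.94 × (14.0/22.0)² = 5.94 × 0.4050 = 2.406 mrem/h.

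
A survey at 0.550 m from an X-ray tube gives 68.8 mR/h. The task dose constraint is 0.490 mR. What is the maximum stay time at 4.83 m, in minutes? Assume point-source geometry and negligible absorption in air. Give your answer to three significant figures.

Applying the 1/r² law, rate at 4.83 m:
68.8 × (0.550/4.83)² = 68.8 × 0.01297 = 0.8923 mR/h.
Stay time = 0.490 mR ÷ 0.8923 mR/h = 0.5491 h = 32.95 min.

33.0 min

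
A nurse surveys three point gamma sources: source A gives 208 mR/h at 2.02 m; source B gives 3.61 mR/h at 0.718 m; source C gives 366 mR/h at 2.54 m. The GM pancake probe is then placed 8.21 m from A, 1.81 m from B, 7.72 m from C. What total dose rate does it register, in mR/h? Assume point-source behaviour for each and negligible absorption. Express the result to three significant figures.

By superposition, sum each source's inverse-square contribution:
A: 208 × (2.02/8.21)² = 12.59 mR/h
B: 3.61 × (0.718/1.81)² = 0.5681 mR/h
C: 366 × (2.54/7.72)² = 39.62 mR/h
Total = 12.59 + 0.5681 + 39.62 = 52.78 mR/h.

52.8 mR/h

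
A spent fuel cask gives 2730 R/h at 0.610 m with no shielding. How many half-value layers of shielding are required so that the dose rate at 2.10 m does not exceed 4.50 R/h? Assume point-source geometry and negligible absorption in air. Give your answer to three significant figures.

5.68 half-value layers

At 2.10 m, distance alone gives 2730 × (0.610/2.10)² = 2730 × 0.08438 = 230.4 R/h.
Further attenuation needed: 230.4/4.50 = 51.20.
n = log₂(51.20) = 5.678 half-value layers.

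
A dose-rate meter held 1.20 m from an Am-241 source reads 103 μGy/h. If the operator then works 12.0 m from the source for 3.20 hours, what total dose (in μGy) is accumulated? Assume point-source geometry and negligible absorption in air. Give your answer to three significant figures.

3.30 μGy

Intensity scales as (d₁/d₂)², so rate at 12.0 m:
(1.20/12.0)² = 0.01000, so 103 × 0.01000 = 1.030 μGy/h.
Dose = rate × time = 1.030 μGy/h × 3.200 h = 3.296 μGy.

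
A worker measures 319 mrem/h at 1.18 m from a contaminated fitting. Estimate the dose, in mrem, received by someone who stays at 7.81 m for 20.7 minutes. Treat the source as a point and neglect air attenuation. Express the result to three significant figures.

Since intensity falls as 1/r², rate at 7.81 m:
(1.18/7.81)² = 0.02283, so 319 × 0.02283 = 7.283 mrem/h.
Dose = rate × time = 7.283 mrem/h × 0.3450 h = 2.513 mrem.

2.51 mrem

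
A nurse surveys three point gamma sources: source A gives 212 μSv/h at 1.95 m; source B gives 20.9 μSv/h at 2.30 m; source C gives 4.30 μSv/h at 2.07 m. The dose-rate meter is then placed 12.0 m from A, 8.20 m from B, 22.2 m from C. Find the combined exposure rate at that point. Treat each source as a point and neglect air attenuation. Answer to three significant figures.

By superposition, sum each source's inverse-square contribution:
A: 212 × (1.95/12.0)² = 5.598 μSv/h
B: 20.9 × (2.30/8.20)² = 1.644 μSv/h
C: 4.30 × (2.07/22.2)² = 0.03739 μSv/h
Total = 5.598 + 1.644 + 0.03739 = 7.279 μSv/h.

7.28 μSv/h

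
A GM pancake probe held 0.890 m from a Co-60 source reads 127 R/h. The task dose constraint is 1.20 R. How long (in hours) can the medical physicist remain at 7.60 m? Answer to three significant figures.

By the inverse-square law, rate at 7.60 m:
(0.890/7.60)² = 0.01371, so 127 × 0.01371 = 1.741 R/h.
Stay time = 1.20 R ÷ 1.741 R/h = 0.6893 h.

0.689 h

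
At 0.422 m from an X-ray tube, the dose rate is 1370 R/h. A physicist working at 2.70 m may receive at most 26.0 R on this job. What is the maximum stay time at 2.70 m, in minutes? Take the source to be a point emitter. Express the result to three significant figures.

46.6 min

Since intensity falls as 1/r², rate at 2.70 m:
1370 × (0.422/2.70)² = 1370 × 0.02443 = 33.47 R/h.
Stay time = 26.0 R ÷ 33.47 R/h = 0.7768 h = 46.61 min.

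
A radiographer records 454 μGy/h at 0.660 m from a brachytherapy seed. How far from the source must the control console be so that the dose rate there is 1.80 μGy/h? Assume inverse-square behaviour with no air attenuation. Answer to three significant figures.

10.5 m

By the inverse-square law, d₂ = d₁·√(I₁/I₂).
I₁/I₂ = 454/1.80 = 252.2, so d₂ = 0.660 × √252.2 = 10.48 m.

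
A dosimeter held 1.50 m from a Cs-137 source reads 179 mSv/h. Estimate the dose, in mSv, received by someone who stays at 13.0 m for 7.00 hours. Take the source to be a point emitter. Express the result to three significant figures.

Applying the 1/r² law, rate at 13.0 m:
(1.50/13.0)² = 0.01331, so 179 × 0.01331 = 2.382 mSv/h.
Dose = rate × time = 2.382 mSv/h × 7.000 h = 16.67 mSv.

16.7 mSv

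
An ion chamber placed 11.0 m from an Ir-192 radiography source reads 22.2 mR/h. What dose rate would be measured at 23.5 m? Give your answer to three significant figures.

Applying the 1/r² law, scaling from 11.0 m to 23.5 m:
(11.0/23.5)² = 0.2191, so 22.2 × 0.2191 = 4.864 mR/h.

4.86 mR/h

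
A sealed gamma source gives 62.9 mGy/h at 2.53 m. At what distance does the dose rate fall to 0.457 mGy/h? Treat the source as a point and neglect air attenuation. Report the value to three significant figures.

Using I₁d₁² = I₂d₂², d₂ = d₁·√(I₁/I₂).
I₁/I₂ = 62.9/0.457 = 137.6, so d₂ = 2.53 × √137.6 = 29.68 m.

29.7 m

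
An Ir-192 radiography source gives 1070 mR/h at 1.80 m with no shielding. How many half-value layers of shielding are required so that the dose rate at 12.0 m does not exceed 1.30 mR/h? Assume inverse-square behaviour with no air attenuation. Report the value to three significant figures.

4.21 half-value layers

At 12.0 m, distance alone gives 1070 × (1.80/12.0)² = 1070 × 0.02250 = 24.07 mR/h.
Further attenuation needed: 24.07/1.30 = 18.52.
n = log₂(18.52) = 4.211 half-value layers.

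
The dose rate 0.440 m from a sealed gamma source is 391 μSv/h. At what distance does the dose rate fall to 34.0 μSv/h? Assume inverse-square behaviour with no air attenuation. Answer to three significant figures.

1.49 m

Applying the 1/r² law, d₂ = d₁·√(I₁/I₂).
I₁/I₂ = 391/34.0 = 11.50, so d₂ = 0.440 × √11.50 = 1.492 m.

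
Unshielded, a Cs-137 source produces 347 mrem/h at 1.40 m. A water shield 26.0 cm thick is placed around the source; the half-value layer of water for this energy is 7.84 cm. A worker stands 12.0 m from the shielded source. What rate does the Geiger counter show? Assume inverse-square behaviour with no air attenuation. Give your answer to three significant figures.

0.474 mrem/h

Distance alone: 347 × (1.40/12.0)² = 347 × 0.01361 = 4.723 mrem/h.
Shield: 26.0/7.84 = 3.316 half-value layers → attenuation 2^(−3.316) = 0.1004.
Combined: 4.723 × 0.1004 = 0.4742 mrem/h.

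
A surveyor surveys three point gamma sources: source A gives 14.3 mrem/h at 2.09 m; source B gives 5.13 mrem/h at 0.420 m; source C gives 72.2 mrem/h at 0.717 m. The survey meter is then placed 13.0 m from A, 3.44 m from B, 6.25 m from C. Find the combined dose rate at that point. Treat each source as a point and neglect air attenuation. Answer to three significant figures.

1.40 mrem/h

Each source contributes Iᵢ·(dᵢ/rᵢ)²; contributions add.
A: 14.3 × (2.09/13.0)² = 0.3696 mrem/h
B: 5.13 × (0.420/3.44)² = 0.07647 mrem/h
C: 72.2 × (0.717/6.25)² = 0.9502 mrem/h
Total = 0.3696 + 0.07647 + 0.9502 = 1.396 mrem/h.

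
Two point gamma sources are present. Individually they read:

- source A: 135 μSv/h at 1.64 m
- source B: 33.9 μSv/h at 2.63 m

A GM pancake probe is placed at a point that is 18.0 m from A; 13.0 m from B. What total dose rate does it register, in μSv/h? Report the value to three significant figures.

Each source contributes Iᵢ·(dᵢ/rᵢ)²; contributions add.
A: 135 × (1.64/18.0)² = 1.121 μSv/h
B: 33.9 × (2.63/13.0)² = 1.387 μSv/h
Total = 1.121 + 1.387 = 2.508 μSv/h.

2.51 μSv/h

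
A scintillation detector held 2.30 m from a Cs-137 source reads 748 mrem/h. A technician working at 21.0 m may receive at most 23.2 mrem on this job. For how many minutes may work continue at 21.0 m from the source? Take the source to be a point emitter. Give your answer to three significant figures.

Applying the 1/r² law, rate at 21.0 m:
(2.30/21.0)² = 0.01200, so 748 × 0.01200 = 8.976 mrem/h.
Stay time = 23.2 mrem ÷ 8.976 mrem/h = 2.585 h = 155.1 min.

155 min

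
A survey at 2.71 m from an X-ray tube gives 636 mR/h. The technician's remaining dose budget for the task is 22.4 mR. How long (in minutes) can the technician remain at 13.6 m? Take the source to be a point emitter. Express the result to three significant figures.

Intensity scales as (d₁/d₂)², so rate at 13.6 m:
(2.71/13.6)² = 0.03971, so 636 × 0.03971 = 25.26 mR/h.
Stay time = 22.4 mR ÷ 25.26 mR/h = 0.8868 h = 53.21 min.

53.2 min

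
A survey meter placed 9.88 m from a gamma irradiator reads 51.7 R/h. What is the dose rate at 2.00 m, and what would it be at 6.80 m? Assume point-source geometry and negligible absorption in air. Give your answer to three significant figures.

Intensity scales as (d₁/d₂)², so
At 2.00 m: (9.88/2.00)² = 24.40, so 51.7 × 24.40 = 1261 R/h
At 6.80 m: 1261 × (2.00/6.80)² = 1261 × 0.08651 = 109.1 R/h.

1260 R/h; 109 R/h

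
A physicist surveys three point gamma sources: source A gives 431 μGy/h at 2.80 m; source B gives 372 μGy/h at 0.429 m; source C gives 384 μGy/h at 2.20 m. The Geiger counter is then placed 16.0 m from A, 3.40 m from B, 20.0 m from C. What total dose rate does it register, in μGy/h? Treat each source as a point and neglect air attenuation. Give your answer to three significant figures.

23.8 μGy/h

Each source contributes Iᵢ·(dᵢ/rᵢ)²; contributions add.
A: 431 × (2.80/16.0)² = 13.20 μGy/h
B: 372 × (0.429/3.40)² = 5.922 μGy/h
C: 384 × (2.20/20.0)² = 4.646 μGy/h
Total = 13.20 + 5.922 + 4.646 = 23.77 μGy/h.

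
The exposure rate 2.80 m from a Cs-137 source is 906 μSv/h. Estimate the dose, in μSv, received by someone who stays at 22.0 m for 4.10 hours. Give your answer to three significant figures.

By the inverse-square law, rate at 22.0 m:
(2.80/22.0)² = 0.01620, so 906 × 0.01620 = 14.68 μSv/h.
Dose = rate × time = 14.68 μSv/h × 4.100 h = 60.19 μSv.

60.2 μSv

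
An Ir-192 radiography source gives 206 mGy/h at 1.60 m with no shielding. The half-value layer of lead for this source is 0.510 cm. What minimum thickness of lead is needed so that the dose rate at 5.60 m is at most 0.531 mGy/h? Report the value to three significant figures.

2.54 cm

At 5.60 m, distance alone gives 206 × (1.60/5.60)² = 206 × 0.08163 = 16.82 mGy/h.
Further attenuation needed: 16.82/0.531 = 31.68.
n = log₂(31.68) = 4.986 half-value layers.
Thickness = 4.986 × 0.510 cm = 2.543 cm.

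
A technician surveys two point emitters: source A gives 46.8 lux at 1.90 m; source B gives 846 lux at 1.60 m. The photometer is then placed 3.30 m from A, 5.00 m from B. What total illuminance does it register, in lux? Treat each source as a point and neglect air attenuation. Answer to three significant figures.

102 lux

By superposition, sum each source's inverse-square contribution:
A: 46.8 × (1.90/3.30)² = 15.51 lux
B: 846 × (1.60/5.00)² = 86.63 lux
Total = 15.51 + 86.63 = 102.1 lux.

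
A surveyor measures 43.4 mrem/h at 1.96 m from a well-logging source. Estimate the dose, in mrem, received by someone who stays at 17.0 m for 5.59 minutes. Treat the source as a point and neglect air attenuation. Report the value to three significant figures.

0.0537 mrem

By the inverse-square law, rate at 17.0 m:
43.4 × (1.96/17.0)² = 43.4 × 0.01329 = 0.5768 mrem/h.
Dose = rate × time = 0.5768 mrem/h × 0.09317 h = 0.05374 mrem.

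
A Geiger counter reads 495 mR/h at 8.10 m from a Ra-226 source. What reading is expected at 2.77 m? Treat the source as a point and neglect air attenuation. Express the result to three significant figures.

4230 mR/h

Intensity scales as (d₁/d₂)², so the rate at 2.77 m is
495 × (8.10/2.77)² = 495 × 8.551 = 4233 mR/h.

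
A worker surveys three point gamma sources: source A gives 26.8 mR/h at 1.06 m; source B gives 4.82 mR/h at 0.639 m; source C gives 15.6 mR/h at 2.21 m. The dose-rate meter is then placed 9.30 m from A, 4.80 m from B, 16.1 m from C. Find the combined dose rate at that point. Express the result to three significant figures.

By superposition, sum each source's inverse-square contribution:
A: 26.8 × (1.06/9.30)² = 0.3482 mR/h
B: 4.82 × (0.639/4.80)² = 0.08542 mR/h
C: 15.6 × (2.21/16.1)² = 0.2939 mR/h
Total = 0.3482 + 0.08542 + 0.2939 = 0.7275 mR/h.

0.728 mR/h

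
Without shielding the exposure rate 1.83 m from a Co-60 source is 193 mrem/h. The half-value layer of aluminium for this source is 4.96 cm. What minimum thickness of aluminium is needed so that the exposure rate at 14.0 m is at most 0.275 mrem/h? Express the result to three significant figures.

At 14.0 m, distance alone gives 193 × (1.83/14.0)² = 193 × 0.01709 = 3.298 mrem/h.
Further attenuation needed: 3.298/0.275 = 11.99.
n = log₂(11.99) = 3.584 half-value layers.
Thickness = 3.584 × 4.96 cm = 17.78 cm.

17.8 cm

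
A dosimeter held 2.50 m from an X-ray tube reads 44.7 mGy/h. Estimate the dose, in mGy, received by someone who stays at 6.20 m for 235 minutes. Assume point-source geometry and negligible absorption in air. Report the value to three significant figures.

Using I₁d₁² = I₂d₂², rate at 6.20 m:
(2.50/6.20)² = 0.1626, so 44.7 × 0.1626 = 7.268 mGy/h.
Dose = rate × time = 7.268 mGy/h × 3.917 h = 28.47 mGy.

28.5 mGy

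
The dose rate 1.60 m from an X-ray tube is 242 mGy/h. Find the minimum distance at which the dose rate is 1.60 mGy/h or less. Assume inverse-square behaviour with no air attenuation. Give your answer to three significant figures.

Since intensity falls as 1/r², d₂ = d₁·√(I₁/I₂).
I₁/I₂ = 242/1.60 = 151.2, so d₂ = 1.60 × √151.2 = 19.67 m.

19.7 m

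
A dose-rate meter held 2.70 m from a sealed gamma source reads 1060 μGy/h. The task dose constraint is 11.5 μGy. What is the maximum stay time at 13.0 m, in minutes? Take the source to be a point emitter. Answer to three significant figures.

15.1 min

Since intensity falls as 1/r², rate at 13.0 m:
(2.70/13.0)² = 0.04314, so 1060 × 0.04314 = 45.73 μGy/h.
Stay time = 11.5 μGy ÷ 45.73 μGy/h = 0.2515 h = 15.09 min.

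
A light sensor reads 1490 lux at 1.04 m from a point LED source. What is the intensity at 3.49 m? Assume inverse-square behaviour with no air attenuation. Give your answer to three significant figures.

Applying the 1/r² law, the rate at 3.49 m is
(1.04/3.49)² = 0.08880, so 1490 × 0.08880 = 132.3 lux.

132 lux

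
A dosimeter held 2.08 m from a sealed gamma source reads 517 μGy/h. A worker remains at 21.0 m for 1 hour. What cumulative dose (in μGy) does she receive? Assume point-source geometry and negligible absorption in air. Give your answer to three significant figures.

5.07 μGy

Using I₁d₁² = I₂d₂², rate at 21.0 m:
(2.08/21.0)² = 0.009810, so 517 × 0.009810 = 5.072 μGy/h.
Dose = rate × time = 5.072 μGy/h × 1.000 h = 5.072 μGy.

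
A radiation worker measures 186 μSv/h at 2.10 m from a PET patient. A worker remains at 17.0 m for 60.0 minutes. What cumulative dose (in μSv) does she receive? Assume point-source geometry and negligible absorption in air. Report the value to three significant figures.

Applying the 1/r² law, rate at 17.0 m:
(2.10/17.0)² = 0.01526, so 186 × 0.01526 = 2.838 μSv/h.
Dose = rate × time = 2.838 μSv/h × 1.000 h = 2.838 μSv.

2.84 μSv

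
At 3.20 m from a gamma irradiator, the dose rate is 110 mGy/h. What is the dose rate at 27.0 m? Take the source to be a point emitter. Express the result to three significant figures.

1.55 mGy/h

By the inverse-square law, the rate at 27.0 m is
110 × (3.20/27.0)² = 110 × 0.01405 = 1.546 mGy/h.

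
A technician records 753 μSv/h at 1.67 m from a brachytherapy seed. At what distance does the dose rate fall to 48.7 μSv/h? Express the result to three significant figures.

6.57 m

Using I₁d₁² = I₂d₂², d₂ = d₁·√(I₁/I₂).
I₁/I₂ = 753/48.7 = 15.46, so d₂ = 1.67 × √15.46 = 6.566 m.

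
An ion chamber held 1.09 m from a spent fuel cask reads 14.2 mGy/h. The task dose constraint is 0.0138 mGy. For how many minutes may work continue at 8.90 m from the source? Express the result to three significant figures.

Since intensity falls as 1/r², rate at 8.90 m:
(1.09/8.90)² = 0.01500, so 14.2 × 0.01500 = 0.2130 mGy/h.
Stay time = 0.0138 mGy ÷ 0.2130 mGy/h = 0.06479 h = 3.887 min.

3.89 min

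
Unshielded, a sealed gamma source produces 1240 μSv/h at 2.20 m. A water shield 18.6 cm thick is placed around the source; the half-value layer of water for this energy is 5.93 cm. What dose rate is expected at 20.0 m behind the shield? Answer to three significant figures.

1.71 μSv/h

Distance alone: 1240 × (2.20/20.0)² = 1240 × 0.01210 = 15.00 μSv/h.
Shield: 18.6/5.93 = 3.137 half-value layers → attenuation 2^(−3.137) = 0.1137.
Combined: 15.00 × 0.1137 = 1.706 μSv/h.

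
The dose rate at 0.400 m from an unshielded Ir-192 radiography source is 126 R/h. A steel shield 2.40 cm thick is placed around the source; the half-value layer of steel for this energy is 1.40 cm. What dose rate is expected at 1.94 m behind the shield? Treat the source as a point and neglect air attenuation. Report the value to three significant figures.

1.63 R/h

Distance alone: 126 × (0.400/1.94)² = 126 × 0.04251 = 5.356 R/h.
Shield: 2.40/1.40 = 1.714 half-value layers → attenuation 2^(−1.714) = 0.3048.
Combined: 5.356 × 0.3048 = 1.633 R/h.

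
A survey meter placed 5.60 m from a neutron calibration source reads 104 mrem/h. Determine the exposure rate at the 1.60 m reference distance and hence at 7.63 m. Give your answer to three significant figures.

Since intensity falls as 1/r²,
At 1.60 m: 104 × (5.60/1.60)² = 104 × 12.25 = 1274 mrem/h
At 7.63 m: 1274 × (1.60/7.63)² = 1274 × 0.04397 = 56.02 mrem/h.

1270 mrem/h; 56.0 mrem/h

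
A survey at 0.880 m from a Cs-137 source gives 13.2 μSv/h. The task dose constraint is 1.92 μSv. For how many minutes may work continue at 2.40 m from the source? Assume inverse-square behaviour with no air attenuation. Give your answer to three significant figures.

By the inverse-square law, rate at 2.40 m:
13.2 × (0.880/2.40)² = 13.2 × 0.1344 = 1.774 μSv/h.
Stay time = 1.92 μSv ÷ 1.774 μSv/h = 1.082 h = 64.92 min.

64.9 min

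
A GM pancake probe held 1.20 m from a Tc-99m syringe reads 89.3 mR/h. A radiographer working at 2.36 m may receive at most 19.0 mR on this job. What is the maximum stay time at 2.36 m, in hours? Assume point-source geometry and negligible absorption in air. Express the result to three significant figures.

Since intensity falls as 1/r², rate at 2.36 m:
89.3 × (1.20/2.36)² = 89.3 × 0.2585 = 23.08 mR/h.
Stay time = 19.0 mR ÷ 23.08 mR/h = 0.8232 h.

0.823 h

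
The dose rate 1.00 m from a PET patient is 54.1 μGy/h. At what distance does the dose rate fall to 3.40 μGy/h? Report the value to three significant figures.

3.99 m

Applying the 1/r² law, d₂ = d₁·√(I₁/I₂).
I₁/I₂ = 54.1/3.40 = 15.91, so d₂ = 1.00 × √15.91 = 3.989 m.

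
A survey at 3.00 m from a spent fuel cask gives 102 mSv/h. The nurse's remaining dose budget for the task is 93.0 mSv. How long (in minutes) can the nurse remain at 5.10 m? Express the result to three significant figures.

158 min

By the inverse-square law, rate at 5.10 m:
102 × (3.00/5.10)² = 102 × 0.3460 = 35.29 mSv/h.
Stay time = 93.0 mSv ÷ 35.29 mSv/h = 2.635 h = 158.1 min.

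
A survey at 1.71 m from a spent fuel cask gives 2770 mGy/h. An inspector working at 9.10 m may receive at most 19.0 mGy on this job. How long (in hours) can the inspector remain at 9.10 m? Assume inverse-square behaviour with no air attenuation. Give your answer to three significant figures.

Intensity scales as (d₁/d₂)², so rate at 9.10 m:
2770 × (1.71/9.10)² = 2770 × 0.03531 = 97.81 mGy/h.
Stay time = 19.0 mGy ÷ 97.81 mGy/h = 0.1943 h.

0.194 h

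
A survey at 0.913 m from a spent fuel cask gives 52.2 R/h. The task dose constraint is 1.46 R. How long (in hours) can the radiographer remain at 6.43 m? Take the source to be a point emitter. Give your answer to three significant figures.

Applying the 1/r² law, rate at 6.43 m:
(0.913/6.43)² = 0.02016, so 52.2 × 0.02016 = 1.052 R/h.
Stay time = 1.46 R ÷ 1.052 R/h = 1.388 h.

1.39 h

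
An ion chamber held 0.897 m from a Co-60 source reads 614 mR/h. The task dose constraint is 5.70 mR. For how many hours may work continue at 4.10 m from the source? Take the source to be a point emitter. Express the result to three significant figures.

0.194 h

Intensity scales as (d₁/d₂)², so rate at 4.10 m:
(0.897/4.10)² = 0.04786, so 614 × 0.04786 = 29.39 mR/h.
Stay time = 5.70 mR ÷ 29.39 mR/h = 0.1939 h.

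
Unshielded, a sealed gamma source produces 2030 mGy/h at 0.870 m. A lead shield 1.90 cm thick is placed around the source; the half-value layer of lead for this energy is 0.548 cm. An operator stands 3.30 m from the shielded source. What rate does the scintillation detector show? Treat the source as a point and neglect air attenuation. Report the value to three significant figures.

Distance alone: 2030 × (0.870/3.30)² = 2030 × 0.06950 = 141.1 mGy/h.
Shield: 1.90/0.548 = 3.467 half-value layers → attenuation 2^(−3.467) = 0.09043.
Combined: 141.1 × 0.09043 = 12.76 mGy/h.

12.8 mGy/h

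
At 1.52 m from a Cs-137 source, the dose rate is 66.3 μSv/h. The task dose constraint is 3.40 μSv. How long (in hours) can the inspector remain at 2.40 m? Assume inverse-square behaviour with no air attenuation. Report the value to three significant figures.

0.128 h

By the inverse-square law, rate at 2.40 m:
66.3 × (1.52/2.40)² = 66.3 × 0.4011 = 26.59 μSv/h.
Stay time = 3.40 μSv ÷ 26.59 μSv/h = 0.1279 h.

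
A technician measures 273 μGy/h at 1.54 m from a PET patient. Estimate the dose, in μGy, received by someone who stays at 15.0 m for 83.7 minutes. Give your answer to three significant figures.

4.01 μGy

Since intensity falls as 1/r², rate at 15.0 m:
(1.54/15.0)² = 0.01054, so 273 × 0.01054 = 2.877 μGy/h.
Dose = rate × time = 2.877 μGy/h × 1.395 h = 4.013 μGy.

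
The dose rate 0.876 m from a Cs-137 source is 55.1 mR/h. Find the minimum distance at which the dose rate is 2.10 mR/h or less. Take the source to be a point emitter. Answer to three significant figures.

Since intensity falls as 1/r², d₂ = d₁·√(I₁/I₂).
I₁/I₂ = 55.1/2.10 = 26.24, so d₂ = 0.876 × √26.24 = 4.487 m.

4.49 m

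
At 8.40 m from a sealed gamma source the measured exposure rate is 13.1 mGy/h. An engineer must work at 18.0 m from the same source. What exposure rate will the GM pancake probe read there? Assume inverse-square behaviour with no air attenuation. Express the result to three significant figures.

2.85 mGy/h

By the inverse-square law, scaling from 8.40 m to 18.0 m:
(8.40/18.0)² = 0.2178, so 13.1 × 0.2178 = 2.853 mGy/h.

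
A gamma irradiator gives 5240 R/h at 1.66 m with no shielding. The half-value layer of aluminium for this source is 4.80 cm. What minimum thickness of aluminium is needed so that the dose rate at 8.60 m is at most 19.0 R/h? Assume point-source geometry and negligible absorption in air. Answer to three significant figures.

At 8.60 m, distance alone gives (1.66/8.60)² = 0.03726, so 5240 × 0.03726 = 195.2 R/h.
Further attenuation needed: 195.2/19.0 = 10.27.
n = log₂(10.27) = 3.360 half-value layers.
Thickness = 3.360 × 4.80 cm = 16.13 cm.

16.1 cm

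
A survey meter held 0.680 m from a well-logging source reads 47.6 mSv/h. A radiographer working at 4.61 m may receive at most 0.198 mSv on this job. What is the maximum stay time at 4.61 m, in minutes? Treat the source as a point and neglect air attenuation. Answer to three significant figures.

11.5 min

Applying the 1/r² law, rate at 4.61 m:
(0.680/4.61)² = 0.02176, so 47.6 × 0.02176 = 1.036 mSv/h.
Stay time = 0.198 mSv ÷ 1.036 mSv/h = 0.1911 h = 11.47 min.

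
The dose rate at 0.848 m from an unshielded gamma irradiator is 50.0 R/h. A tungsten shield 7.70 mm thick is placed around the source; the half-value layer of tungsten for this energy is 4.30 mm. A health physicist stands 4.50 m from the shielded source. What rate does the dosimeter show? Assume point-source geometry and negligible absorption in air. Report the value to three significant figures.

0.513 R/h

Distance alone: (0.848/4.50)² = 0.03551, so 50.0 × 0.03551 = 1.776 R/h.
Shield: 7.70/4.30 = 1.791 half-value layers → attenuation 2^(−1.791) = 0.2890.
Combined: 1.776 × 0.2890 = 0.5133 R/h.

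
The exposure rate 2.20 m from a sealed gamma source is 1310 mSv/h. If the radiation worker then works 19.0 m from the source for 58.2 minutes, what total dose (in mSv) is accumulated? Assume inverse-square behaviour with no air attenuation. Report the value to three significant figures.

Since intensity falls as 1/r², rate at 19.0 m:
(2.20/19.0)² = 0.01341, so 1310 × 0.01341 = 17.57 mSv/h.
Dose = rate × time = 17.57 mSv/h × 0.9700 h = 17.04 mSv.

17.0 mSv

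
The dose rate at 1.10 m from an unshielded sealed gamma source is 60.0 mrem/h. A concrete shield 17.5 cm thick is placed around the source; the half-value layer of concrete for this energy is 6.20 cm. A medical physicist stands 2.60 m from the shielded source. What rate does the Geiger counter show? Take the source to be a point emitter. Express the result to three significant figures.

Distance alone: 60.0 × (1.10/2.60)² = 60.0 × 0.1790 = 10.74 mrem/h.
Shield: 17.5/6.20 = 2.823 half-value layers → attenuation 2^(−2.823) = 0.1413.
Combined: 10.74 × 0.1413 = 1.518 mrem/h.

1.52 mrem/h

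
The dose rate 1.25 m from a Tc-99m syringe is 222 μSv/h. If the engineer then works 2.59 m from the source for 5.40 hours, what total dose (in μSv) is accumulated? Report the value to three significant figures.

279 μSv

Since intensity falls as 1/r², rate at 2.59 m:
(1.25/2.59)² = 0.2329, so 222 × 0.2329 = 51.70 μSv/h.
Dose = rate × time = 51.70 μSv/h × 5.400 h = 279.2 μSv.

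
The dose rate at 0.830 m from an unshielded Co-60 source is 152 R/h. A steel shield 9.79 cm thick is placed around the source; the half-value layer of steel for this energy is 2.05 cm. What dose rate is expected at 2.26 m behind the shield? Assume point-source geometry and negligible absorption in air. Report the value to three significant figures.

0.748 R/h

Distance alone: (0.830/2.26)² = 0.1349, so 152 × 0.1349 = 20.50 R/h.
Shield: 9.79/2.05 = 4.776 half-value layers → attenuation 2^(−4.776) = 0.03650.
Combined: 20.50 × 0.03650 = 0.7482 R/h.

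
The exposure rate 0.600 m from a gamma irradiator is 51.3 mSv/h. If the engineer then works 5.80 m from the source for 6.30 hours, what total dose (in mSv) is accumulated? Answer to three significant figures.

3.46 mSv

Applying the 1/r² law, rate at 5.80 m:
(0.600/5.80)² = 0.01070, so 51.3 × 0.01070 = 0.5489 mSv/h.
Dose = rate × time = 0.5489 mSv/h × 6.300 h = 3.458 mSv.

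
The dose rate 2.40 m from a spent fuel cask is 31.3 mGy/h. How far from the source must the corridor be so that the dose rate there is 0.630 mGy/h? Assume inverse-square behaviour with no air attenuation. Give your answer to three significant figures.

By the inverse-square law, d₂ = d₁·√(I₁/I₂).
I₁/I₂ = 31.3/0.630 = 49.68, so d₂ = 2.40 × √49.68 = 16.92 m.

16.9 m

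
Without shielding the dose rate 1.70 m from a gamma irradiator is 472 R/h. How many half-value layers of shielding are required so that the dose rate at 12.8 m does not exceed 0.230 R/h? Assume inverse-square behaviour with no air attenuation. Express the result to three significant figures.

5.18 half-value layers

At 12.8 m, distance alone gives (1.70/12.8)² = 0.01764, so 472 × 0.01764 = 8.326 R/h.
Further attenuation needed: 8.326/0.230 = 36.20.
n = log₂(36.20) = 5.178 half-value layers.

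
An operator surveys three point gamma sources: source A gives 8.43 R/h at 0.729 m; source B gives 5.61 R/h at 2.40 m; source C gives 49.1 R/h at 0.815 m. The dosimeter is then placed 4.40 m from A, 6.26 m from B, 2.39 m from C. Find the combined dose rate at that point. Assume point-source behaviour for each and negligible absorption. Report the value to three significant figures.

By superposition, sum each source's inverse-square contribution:
A: 8.43 × (0.729/4.40)² = 0.2314 R/h
B: 5.61 × (2.40/6.26)² = 0.8246 R/h
C: 49.1 × (0.815/2.39)² = 5.710 R/h
Total = 0.2314 + 0.8246 + 5.710 = 6.766 R/h.

6.77 R/h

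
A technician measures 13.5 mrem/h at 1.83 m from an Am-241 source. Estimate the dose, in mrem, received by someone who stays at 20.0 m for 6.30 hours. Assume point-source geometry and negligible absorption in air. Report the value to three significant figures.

Since intensity falls as 1/r², rate at 20.0 m:
(1.83/20.0)² = 0.008372, so 13.5 × 0.008372 = 0.1130 mrem/h.
Dose = rate × time = 0.1130 mrem/h × 6.300 h = 0.7119 mrem.

0.712 mrem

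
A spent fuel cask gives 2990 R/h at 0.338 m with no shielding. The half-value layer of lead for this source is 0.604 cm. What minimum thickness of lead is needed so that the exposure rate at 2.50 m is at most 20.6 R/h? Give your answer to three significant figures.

At 2.50 m, distance alone gives 2990 × (0.338/2.50)² = 2990 × 0.01828 = 54.66 R/h.
Further attenuation needed: 54.66/20.6 = 2.653.
n = log₂(2.653) = 1.408 half-value layers.
Thickness = 1.408 × 0.604 cm = 0.8504 cm.

0.850 cm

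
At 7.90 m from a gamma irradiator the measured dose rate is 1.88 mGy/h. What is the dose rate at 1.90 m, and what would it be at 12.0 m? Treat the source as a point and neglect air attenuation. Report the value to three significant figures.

By the inverse-square law,
At 1.90 m: 1.88 × (7.90/1.90)² = 1.88 × 17.29 = 32.51 mGy/h
At 12.0 m: 32.51 × (1.90/12.0)² = 32.51 × 0.02507 = 0.8150 mGy/h.

32.5 mGy/h; 0.815 mGy/h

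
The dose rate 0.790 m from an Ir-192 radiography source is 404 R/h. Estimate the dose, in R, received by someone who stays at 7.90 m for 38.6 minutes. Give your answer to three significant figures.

Using I₁d₁² = I₂d₂², rate at 7.90 m:
(0.790/7.90)² = 0.01000, so 404 × 0.01000 = 4.040 R/h.
Dose = rate × time = 4.040 R/h × 0.6433 h = 2.599 R.

2.60 R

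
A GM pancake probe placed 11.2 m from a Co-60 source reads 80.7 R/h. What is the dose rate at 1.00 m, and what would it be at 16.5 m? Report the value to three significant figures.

10100 R/h; 37.2 R/h

Using I₁d₁² = I₂d₂²,
At 1.00 m: (11.2/1.00)² = 125.4, so 80.7 × 125.4 = 10120 R/h
At 16.5 m: 10120 × (1.00/16.5)² = 10120 × 0.003673 = 37.17 R/h.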